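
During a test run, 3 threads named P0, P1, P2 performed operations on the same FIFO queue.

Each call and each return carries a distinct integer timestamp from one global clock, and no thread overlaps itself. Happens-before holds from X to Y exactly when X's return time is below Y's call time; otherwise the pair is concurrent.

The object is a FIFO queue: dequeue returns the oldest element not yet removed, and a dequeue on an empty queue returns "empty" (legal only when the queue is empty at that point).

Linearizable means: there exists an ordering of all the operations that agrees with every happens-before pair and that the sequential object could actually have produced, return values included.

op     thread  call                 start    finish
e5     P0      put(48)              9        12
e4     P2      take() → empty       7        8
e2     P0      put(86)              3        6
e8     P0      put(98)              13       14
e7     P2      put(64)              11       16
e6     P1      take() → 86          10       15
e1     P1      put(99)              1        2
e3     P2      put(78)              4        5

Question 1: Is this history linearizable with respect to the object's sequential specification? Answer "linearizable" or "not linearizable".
through event 7 a valid linearization exists; event 8 (e4 responding at time 8) ends that
no legal order exists: 2 real-time-consistent candidates over 4 completed FIFO queue operations, all rejected
take e1, e2, e3, e4: step 4 already fails, because e4 take() → empty cannot occur there
take e1, e3, e2, e4: step 4 already fails, because e4 take() → empty cannot occur there

not linearizable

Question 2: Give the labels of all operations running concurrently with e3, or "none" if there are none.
Answer: e2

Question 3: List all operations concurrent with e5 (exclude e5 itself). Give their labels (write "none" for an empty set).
Answer: e6, e7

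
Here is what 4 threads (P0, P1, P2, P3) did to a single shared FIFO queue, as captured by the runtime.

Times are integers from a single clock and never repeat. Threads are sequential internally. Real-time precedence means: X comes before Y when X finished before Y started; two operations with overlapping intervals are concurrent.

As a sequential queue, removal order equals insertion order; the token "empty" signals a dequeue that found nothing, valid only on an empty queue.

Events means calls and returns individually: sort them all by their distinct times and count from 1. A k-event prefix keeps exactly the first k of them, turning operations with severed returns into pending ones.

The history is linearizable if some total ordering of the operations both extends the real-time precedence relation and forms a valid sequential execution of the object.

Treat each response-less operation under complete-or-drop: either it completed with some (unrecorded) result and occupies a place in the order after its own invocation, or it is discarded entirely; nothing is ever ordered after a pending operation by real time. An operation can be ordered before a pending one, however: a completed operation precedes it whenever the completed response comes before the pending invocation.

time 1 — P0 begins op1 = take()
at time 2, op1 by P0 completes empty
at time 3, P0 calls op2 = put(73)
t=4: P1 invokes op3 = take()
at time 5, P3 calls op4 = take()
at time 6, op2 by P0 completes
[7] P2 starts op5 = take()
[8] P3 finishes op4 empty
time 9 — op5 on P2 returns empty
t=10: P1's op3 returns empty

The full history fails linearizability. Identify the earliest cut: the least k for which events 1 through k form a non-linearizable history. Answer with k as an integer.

events 1..9 are linearizable, e.g. via op1, op2, op3, op4, op5:
step 1: op1 take() → empty — queue <>
step 2: op2 put(73) — queue <73>
step 3: op3 take() (pending, included) — queue <>
step 4: op4 take() → empty — queue <>
step 5: op5 take() → empty — queue <>
once event 10 joins (op3's response, time 10), exhaustive search finds no witness
sample order op1, op2, op3, op4, op5 stalls at step 3 — op3 take() → empty has no legal effect
sample order op1, op2, op3, op5, op4 stalls at step 3 — op3 take() → empty has no legal effect

10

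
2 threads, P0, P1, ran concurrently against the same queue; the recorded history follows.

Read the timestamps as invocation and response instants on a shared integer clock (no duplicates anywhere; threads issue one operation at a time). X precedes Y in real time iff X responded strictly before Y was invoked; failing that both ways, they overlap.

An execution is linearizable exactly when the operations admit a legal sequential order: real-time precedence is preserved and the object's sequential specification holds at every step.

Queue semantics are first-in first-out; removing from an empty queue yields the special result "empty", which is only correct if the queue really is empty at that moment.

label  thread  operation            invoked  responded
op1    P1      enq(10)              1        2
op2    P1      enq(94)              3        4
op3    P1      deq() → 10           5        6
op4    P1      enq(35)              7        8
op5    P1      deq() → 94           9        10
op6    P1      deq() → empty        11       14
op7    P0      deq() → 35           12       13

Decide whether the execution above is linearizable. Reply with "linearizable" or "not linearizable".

one valid linearization: op1, op2, op3, op4, op5, op7, op6
step 1: op1 enq(10) — queue <10>
step 2: op2 enq(94) — queue <10,94>
step 3: op3 deq() → 10 — queue <94>
step 4: op4 enq(35) — queue <94,35>
step 5: op5 deq() → 94 — queue <35>
step 6: op7 deq() → 35 — queue <>
step 7: op6 deq() → empty — queue <>

linearizable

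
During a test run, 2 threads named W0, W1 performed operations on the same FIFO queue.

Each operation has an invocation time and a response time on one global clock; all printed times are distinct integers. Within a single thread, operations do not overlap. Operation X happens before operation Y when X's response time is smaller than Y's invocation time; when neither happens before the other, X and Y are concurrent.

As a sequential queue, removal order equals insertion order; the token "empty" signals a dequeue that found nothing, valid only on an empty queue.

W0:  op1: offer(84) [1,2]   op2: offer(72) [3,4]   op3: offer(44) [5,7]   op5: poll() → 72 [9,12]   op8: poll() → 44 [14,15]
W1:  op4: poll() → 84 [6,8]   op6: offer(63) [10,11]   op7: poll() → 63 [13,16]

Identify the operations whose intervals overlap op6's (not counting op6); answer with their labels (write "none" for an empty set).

op5

op6 runs from 10 to 11; window-overlapping ops are concurrent
op1 [1,2]: before
op2 [3,4]: before
op3 [5,7]: before
op4 [6,8]: before
op5 [9,12]: concurrent
op7 [13,16]: after
op8 [14,15]: after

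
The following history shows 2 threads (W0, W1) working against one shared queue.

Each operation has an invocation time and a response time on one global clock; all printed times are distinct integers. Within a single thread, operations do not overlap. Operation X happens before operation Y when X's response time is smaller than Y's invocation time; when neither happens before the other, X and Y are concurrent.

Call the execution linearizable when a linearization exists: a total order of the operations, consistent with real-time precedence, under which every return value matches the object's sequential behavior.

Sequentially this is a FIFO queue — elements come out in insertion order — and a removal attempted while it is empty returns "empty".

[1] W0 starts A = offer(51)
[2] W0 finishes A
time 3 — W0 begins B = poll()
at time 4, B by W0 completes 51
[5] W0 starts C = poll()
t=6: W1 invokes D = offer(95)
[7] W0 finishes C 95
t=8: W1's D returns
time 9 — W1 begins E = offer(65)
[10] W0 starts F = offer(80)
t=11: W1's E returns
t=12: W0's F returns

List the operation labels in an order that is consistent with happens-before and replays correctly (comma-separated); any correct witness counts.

A, B, D, C, E, F

after step 1 (A offer(51)): queue <51>
after step 2 (B poll() → 51): queue <>
after step 3 (D offer(95)): queue <95>
after step 4 (C poll() → 95): queue <>
after step 5 (E offer(65)): queue <65>
after step 6 (F offer(80)): queue <65,80>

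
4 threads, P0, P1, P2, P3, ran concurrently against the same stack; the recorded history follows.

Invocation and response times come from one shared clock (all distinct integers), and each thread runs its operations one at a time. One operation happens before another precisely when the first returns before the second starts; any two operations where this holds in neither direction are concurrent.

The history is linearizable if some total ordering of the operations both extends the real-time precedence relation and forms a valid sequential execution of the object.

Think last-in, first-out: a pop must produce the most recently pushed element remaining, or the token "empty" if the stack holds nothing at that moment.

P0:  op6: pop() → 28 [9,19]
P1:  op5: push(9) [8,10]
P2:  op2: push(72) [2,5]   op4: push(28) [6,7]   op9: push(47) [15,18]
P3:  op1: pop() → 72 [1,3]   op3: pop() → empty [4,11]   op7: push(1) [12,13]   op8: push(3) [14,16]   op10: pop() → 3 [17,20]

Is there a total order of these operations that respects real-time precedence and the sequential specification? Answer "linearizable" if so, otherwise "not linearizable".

linearizable

one valid linearization: op2, op1, op3, op4, op6, op5, op7, op8, op10, op9
after step 1 (op2 push(72)): stack <72>
after step 2 (op1 pop() → 72): stack <>
after step 3 (op3 pop() → empty): stack <>
after step 4 (op4 push(28)): stack <28>
after step 5 (op6 pop() → 28): stack <>
after step 6 (op5 push(9)): stack <9>
after step 7 (op7 push(1)): stack <9,1>
after step 8 (op8 push(3)): stack <9,1,3>
after step 9 (op10 pop() → 3): stack <9,1>
after step 10 (op9 push(47)): stack <9,1,47>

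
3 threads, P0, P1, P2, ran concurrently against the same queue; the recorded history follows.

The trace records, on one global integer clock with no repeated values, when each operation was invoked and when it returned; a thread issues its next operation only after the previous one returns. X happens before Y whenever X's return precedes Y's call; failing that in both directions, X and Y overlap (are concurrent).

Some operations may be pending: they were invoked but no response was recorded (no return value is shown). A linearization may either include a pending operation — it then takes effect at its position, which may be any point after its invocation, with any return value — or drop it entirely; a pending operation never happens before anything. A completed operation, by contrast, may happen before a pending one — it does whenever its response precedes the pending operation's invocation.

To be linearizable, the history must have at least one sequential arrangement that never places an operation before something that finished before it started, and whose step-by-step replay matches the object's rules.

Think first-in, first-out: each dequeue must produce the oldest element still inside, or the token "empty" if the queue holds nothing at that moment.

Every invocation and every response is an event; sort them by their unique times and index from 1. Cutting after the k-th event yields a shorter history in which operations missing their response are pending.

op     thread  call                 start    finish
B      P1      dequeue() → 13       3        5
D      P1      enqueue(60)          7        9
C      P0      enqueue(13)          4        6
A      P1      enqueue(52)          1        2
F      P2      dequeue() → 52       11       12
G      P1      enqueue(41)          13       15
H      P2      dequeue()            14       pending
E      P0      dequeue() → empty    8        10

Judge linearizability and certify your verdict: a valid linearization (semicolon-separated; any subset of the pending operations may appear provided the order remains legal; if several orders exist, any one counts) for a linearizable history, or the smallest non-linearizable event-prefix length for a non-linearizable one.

not linearizable — minimal violating prefix: 5 events

events 1..4 are fine; event 5 — the response of B at time 5 — makes the prefix non-linearizable
exactly one order of the 2 completed ops respects real time; the queue replay fails
include/drop combinations of the 1 pending operation (C) were all tried; none helps
e.g. A, B (pending dropped): illegal at step 2, since B dequeue() → 13 cannot apply there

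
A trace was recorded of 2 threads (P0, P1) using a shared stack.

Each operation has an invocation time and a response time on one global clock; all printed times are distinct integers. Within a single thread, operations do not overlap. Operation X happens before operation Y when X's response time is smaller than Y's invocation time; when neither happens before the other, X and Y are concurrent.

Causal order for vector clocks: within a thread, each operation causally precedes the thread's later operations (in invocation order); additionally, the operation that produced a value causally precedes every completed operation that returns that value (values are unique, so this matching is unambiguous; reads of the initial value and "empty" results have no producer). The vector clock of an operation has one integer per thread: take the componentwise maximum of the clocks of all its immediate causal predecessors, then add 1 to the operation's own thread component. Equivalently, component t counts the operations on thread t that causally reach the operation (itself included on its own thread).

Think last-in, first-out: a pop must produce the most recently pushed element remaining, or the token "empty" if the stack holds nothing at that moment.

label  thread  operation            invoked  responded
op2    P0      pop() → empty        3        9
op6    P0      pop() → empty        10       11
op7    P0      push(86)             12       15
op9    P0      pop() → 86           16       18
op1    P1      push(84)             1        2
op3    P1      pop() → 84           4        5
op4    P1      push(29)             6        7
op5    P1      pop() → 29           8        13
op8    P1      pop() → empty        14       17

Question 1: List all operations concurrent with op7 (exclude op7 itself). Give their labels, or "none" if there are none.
op7 spans [12,15]: anything still running between times 12 and 15 counts as concurrent
op1 [1,2]: before
op2 [3,9]: before
op3 [4,5]: before
op4 [6,7]: before
op5 [8,13]: concurrent
op6 [10,11]: before
op8 [14,17]: concurrent
op9 [16,18]: after

op5, op8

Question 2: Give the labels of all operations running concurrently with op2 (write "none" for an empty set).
op2 spans [3,9]; an op avoiding the whole window 3..9 is ordered, any other is concurrent
op1 [1,2]: before
op3 [4,5]: concurrent
op4 [6,7]: concurrent
op5 [8,13]: concurrent
op6 [10,11]: after
op7 [12,15]: after
op8 [14,17]: after
op9 [16,18]: after

op3, op4, op5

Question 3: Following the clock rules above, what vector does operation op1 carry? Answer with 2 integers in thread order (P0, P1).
op1, invoked 1, has no incoming edges; only P1's bump applies → (0, 1)
op2, invoked 3, has no incoming edges; only P0's bump applies → (1, 0)
invoked at 4, op3 merges VC(op1)=(0, 1) and bumps P1's slot → (0, 2)
invoked at 10, op6 merges VC(op2)=(1, 0) and bumps P0's slot → (2, 0)
invoked at 6, op4 merges VC(op3)=(0, 2) and bumps P1's slot → (0, 3)
invoked at 12, op7 merges VC(op6)=(2, 0) and bumps P0's slot → (3, 0)
invoked at 8, op5 merges VC(op4)=(0, 3) and bumps P1's slot → (0, 4)
invoked at 16, op9 merges VC(op7)=(3, 0) and bumps P0's slot → (4, 0)
invoked at 14, op8 merges VC(op5)=(0, 4) and bumps P1's slot → (0, 5)
target: VC(op1) = (0, 1)

(0, 1)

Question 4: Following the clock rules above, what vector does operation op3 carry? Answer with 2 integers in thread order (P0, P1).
invoked at 1, op1 has no predecessors; its own P1 bump gives (0, 1)
invoked at 3, op2 has no predecessors; its own P0 bump gives (1, 0)
merge at op3 (invoked 4): VC(op1)=(0, 1), own-thread bump on P1 → (0, 2)
merge at op6 (invoked 10): VC(op2)=(1, 0), own-thread bump on P0 → (2, 0)
merge at op4 (invoked 6): VC(op3)=(0, 2), own-thread bump on P1 → (0, 3)
merge at op7 (invoked 12): VC(op6)=(2, 0), own-thread bump on P0 → (3, 0)
merge at op5 (invoked 8): VC(op4)=(0, 3), own-thread bump on P1 → (0, 4)
merge at op9 (invoked 16): VC(op7)=(3, 0), own-thread bump on P0 → (4, 0)
merge at op8 (invoked 14): VC(op5)=(0, 4), own-thread bump on P1 → (0, 5)
target: VC(op3) = (0, 2)

(0, 2)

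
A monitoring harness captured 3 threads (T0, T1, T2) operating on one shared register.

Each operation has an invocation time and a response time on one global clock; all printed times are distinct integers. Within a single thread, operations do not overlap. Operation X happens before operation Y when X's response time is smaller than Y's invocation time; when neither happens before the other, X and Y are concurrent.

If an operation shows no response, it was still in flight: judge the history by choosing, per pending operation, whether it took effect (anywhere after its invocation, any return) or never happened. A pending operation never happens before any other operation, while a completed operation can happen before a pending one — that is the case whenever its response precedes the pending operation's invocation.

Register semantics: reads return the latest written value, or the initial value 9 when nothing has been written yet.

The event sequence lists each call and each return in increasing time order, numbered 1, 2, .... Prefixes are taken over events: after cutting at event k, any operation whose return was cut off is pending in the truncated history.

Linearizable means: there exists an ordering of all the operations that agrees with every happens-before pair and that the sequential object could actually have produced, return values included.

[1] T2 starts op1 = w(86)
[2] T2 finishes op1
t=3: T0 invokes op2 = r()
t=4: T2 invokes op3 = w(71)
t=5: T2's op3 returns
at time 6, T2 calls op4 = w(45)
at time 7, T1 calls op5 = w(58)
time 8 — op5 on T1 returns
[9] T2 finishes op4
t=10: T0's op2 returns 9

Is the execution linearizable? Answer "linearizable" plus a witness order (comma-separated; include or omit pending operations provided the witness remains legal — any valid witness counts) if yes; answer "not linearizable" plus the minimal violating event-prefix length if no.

cut after 9 events: linearizable; cut after 10 events (op2 responds, time 10): not linearizable
checked exhaustively: 8 real-time-consistent orders of 5 completed operations, zero legal register replays
for example op1, op2, op3, op4, op5 fails at step 2: op2 r() → 9 is not legal there
for example op1, op2, op3, op5, op4 fails at step 2: op2 r() → 9 is not legal there

not linearizable — minimal violating prefix: 10 events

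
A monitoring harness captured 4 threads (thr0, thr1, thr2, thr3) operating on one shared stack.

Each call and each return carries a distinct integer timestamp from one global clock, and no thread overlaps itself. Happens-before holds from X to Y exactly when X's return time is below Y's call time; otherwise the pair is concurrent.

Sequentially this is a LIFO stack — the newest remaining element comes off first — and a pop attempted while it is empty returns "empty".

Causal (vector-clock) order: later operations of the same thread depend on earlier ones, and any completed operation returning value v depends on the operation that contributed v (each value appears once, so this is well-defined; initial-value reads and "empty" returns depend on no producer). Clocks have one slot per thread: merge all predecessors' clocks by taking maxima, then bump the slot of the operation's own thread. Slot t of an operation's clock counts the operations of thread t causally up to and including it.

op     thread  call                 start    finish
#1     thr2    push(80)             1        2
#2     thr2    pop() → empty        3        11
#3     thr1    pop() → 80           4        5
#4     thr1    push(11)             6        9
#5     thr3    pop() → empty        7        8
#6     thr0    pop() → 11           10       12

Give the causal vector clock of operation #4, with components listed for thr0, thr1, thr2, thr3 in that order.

(0, 2, 1, 0)

invoked at 7, #5 has no predecessors; its own thr3 bump gives (0, 0, 0, 1)
invoked at 1, #1 has no predecessors; its own thr2 bump gives (0, 0, 1, 0)
from VC(#1)=(0, 0, 1, 0), #2 (invoked 3) maxes components and bumps thr2 → (0, 0, 2, 0)
from VC(#1)=(0, 0, 1, 0), #3 (invoked 4) maxes components and bumps thr1 → (0, 1, 1, 0)
from VC(#3)=(0, 1, 1, 0), #4 (invoked 6) maxes components and bumps thr1 → (0, 2, 1, 0)
from VC(#4)=(0, 2, 1, 0), #6 (invoked 10) maxes components and bumps thr0 → (1, 2, 1, 0)
target: VC(#4) = (0, 2, 1, 0)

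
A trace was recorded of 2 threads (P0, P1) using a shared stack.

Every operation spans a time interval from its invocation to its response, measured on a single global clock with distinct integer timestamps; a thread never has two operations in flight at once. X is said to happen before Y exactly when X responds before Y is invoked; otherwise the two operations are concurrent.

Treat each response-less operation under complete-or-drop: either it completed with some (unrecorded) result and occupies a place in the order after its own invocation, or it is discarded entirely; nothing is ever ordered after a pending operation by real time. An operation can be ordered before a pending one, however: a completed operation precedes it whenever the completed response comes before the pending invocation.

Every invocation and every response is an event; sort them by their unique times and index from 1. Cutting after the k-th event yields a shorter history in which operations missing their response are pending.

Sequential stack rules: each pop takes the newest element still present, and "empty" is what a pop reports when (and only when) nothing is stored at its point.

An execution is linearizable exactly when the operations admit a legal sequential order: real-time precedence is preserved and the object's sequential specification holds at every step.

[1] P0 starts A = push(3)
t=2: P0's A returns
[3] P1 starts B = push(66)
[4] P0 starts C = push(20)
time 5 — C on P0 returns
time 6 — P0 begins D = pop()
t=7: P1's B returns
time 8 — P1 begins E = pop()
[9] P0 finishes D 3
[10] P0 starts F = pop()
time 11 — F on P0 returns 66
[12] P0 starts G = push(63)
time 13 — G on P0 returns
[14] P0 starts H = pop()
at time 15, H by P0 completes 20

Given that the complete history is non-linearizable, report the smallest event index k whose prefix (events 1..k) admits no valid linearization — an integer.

events 1..8 are still linearizable — one witness is A, B, C:
1. A push(3), leaving stack <3>
2. B push(66), leaving stack <3,66>
3. C push(20), leaving stack <3,66,20>
once event 9 joins (D's response, time 9), exhaustive search finds no witness
include/drop combinations of the 1 pending operation (E) were all tried; none helps
e.g. A, B, C, D (pending dropped): illegal at step 4, since D pop() → 3 cannot apply there
e.g. A, C, B, D (pending dropped): illegal at step 4, since D pop() → 3 cannot apply there

9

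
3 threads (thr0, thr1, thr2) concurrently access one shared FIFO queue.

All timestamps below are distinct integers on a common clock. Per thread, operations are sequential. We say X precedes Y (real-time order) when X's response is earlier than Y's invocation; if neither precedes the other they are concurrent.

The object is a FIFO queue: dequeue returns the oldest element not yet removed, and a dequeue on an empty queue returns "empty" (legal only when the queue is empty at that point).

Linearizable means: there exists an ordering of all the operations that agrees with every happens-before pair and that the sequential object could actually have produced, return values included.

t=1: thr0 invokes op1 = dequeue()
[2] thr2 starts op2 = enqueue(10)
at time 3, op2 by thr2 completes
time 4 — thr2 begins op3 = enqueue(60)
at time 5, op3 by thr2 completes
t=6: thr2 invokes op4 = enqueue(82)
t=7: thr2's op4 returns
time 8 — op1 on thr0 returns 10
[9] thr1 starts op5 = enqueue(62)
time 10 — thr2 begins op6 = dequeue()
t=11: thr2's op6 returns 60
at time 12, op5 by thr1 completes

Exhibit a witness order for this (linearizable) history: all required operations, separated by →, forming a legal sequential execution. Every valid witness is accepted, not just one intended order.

op2 → op1 → op3 → op4 → op5 → op6

after step 1 (op2 enqueue(10)): queue <10>
after step 2 (op1 dequeue() → 10): queue <>
after step 3 (op3 enqueue(60)): queue <60>
after step 4 (op4 enqueue(82)): queue <60,82>
after step 5 (op5 enqueue(62)): queue <60,82,62>
after step 6 (op6 dequeue() → 60): queue <82,62>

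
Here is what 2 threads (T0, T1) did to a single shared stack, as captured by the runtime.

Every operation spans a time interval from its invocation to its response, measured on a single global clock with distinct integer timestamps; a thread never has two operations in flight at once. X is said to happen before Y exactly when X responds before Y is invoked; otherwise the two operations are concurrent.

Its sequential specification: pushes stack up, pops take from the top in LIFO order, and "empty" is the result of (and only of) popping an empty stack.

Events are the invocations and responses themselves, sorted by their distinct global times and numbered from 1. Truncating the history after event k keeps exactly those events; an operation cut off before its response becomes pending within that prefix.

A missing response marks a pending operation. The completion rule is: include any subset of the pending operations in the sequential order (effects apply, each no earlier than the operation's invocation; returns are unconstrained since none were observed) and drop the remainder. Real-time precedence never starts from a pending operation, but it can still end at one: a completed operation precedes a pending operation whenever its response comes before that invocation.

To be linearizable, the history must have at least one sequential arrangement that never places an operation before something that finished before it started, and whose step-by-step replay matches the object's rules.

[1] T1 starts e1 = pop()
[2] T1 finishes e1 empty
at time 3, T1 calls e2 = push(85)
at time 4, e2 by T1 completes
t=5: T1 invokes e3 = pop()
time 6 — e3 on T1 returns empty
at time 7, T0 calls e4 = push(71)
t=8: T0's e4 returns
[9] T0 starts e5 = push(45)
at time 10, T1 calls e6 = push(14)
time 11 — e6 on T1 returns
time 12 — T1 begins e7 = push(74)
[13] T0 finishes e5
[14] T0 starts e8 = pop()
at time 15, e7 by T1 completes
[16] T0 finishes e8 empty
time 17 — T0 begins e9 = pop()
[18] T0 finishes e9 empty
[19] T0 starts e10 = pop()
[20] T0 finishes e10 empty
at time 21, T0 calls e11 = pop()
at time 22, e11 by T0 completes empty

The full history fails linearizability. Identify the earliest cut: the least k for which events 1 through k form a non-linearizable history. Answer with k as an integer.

6

a valid linearization of events 1..5 exists, for instance e1, e2:
step 1: e1 pop() → empty — stack <>
step 2: e2 push(85) — stack <85>
adding event 6 (e3 responds at 6) leaves no legal real-time order
one such order, e1, e2, e3, breaks at step 3 where e3 pop() → empty is illegal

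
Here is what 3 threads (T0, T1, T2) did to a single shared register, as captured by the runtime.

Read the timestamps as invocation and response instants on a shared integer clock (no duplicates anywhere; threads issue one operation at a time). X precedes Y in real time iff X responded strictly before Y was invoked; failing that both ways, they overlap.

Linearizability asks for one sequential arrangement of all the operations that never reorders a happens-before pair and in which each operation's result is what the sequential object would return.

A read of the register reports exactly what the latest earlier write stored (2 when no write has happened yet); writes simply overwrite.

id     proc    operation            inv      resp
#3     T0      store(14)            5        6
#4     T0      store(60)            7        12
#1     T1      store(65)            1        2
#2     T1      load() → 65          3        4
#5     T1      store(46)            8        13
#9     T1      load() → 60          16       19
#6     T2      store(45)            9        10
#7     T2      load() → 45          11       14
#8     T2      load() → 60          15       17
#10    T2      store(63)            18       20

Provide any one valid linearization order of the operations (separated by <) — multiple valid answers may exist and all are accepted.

1. #1 store(65), leaving value 65
2. #2 load() → 65, leaving value 65
3. #3 store(14), leaving value 14
4. #5 store(46), leaving value 46
5. #6 store(45), leaving value 45
6. #7 load() → 45, leaving value 45
7. #4 store(60), leaving value 60
8. #8 load() → 60, leaving value 60
9. #9 load() → 60, leaving value 60
10. #10 store(63), leaving value 63

#1 < #2 < #3 < #5 < #6 < #7 < #4 < #8 < #9 < #10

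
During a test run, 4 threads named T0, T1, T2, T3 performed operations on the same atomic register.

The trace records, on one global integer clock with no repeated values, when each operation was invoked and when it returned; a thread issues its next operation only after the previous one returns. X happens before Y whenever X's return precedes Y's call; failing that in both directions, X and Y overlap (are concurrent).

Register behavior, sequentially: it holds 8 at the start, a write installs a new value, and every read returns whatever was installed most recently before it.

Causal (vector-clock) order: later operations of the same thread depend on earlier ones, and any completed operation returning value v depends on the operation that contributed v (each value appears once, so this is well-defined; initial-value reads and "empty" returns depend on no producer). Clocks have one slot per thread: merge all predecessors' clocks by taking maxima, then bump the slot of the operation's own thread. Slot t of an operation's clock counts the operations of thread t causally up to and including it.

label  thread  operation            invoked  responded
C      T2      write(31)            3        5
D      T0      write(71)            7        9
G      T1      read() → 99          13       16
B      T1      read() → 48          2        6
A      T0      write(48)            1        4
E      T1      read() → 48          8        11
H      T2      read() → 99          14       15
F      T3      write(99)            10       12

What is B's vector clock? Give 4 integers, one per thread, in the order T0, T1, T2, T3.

(1, 1, 0, 0)

VC(F, invoked at 10): no causal predecessors; +1 on T3 → (0, 0, 0, 1)
VC(C, invoked at 3): no causal predecessors; +1 on T2 → (0, 0, 1, 0)
VC(A, invoked at 1): no causal predecessors; +1 on T0 → (1, 0, 0, 0)
merge at B (invoked 2): VC(A)=(1, 0, 0, 0), own-thread bump on T1 → (1, 1, 0, 0)
merge at D (invoked 7): VC(A)=(1, 0, 0, 0), own-thread bump on T0 → (2, 0, 0, 0)
merge at H (invoked 14): VC(C)=(0, 0, 1, 0), VC(F)=(0, 0, 0, 1), own-thread bump on T2 → (0, 0, 2, 1)
merge at E (invoked 8): VC(A)=(1, 0, 0, 0), VC(B)=(1, 1, 0, 0), own-thread bump on T1 → (1, 2, 0, 0)
merge at G (invoked 13): VC(E)=(1, 2, 0, 0), VC(F)=(0, 0, 0, 1), own-thread bump on T1 → (1, 3, 0, 1)
target: VC(B) = (1, 1, 0, 0)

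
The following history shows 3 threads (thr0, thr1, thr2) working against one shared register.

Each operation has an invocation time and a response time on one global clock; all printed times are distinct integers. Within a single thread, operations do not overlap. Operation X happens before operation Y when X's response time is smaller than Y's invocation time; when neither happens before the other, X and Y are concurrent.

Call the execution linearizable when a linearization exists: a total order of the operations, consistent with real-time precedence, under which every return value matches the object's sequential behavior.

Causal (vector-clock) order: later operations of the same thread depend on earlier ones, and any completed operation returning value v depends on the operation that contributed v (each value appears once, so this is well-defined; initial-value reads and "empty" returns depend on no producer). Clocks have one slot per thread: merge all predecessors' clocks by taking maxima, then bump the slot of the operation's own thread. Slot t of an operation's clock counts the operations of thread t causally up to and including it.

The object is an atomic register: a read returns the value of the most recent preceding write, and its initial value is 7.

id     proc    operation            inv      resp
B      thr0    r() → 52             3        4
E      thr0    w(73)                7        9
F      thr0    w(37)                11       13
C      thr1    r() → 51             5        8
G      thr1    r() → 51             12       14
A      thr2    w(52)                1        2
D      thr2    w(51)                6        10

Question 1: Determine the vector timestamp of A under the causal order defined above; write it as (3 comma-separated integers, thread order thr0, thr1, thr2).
(0, 0, 1)

A, invoked 1, has no incoming edges; only thr2's bump applies → (0, 0, 1)
VC(D, invoked at 6): max of VC(A)=(0, 0, 1), then +1 on thread thr2 → (0, 0, 2)
VC(B, invoked at 3): max of VC(A)=(0, 0, 1), then +1 on thread thr0 → (1, 0, 1)
VC(C, invoked at 5): max of VC(D)=(0, 0, 2), then +1 on thread thr1 → (0, 1, 2)
VC(E, invoked at 7): max of VC(B)=(1, 0, 1), then +1 on thread thr0 → (2, 0, 1)
VC(G, invoked at 12): max of VC(C)=(0, 1, 2), VC(D)=(0, 0, 2), then +1 on thread thr1 → (0, 2, 2)
VC(F, invoked at 11): max of VC(E)=(2, 0, 1), then +1 on thread thr0 → (3, 0, 1)
target: VC(A) = (0, 0, 1)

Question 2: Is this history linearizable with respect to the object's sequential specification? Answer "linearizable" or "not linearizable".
linearizable

a witness: A, B, E, D, C, G, F
after step 1 (A w(52)): value 52
after step 2 (B r() → 52): value 52
after step 3 (E w(73)): value 73
after step 4 (D w(51)): value 51
after step 5 (C r() → 51): value 51
after step 6 (G r() → 51): value 51
after step 7 (F w(37)): value 37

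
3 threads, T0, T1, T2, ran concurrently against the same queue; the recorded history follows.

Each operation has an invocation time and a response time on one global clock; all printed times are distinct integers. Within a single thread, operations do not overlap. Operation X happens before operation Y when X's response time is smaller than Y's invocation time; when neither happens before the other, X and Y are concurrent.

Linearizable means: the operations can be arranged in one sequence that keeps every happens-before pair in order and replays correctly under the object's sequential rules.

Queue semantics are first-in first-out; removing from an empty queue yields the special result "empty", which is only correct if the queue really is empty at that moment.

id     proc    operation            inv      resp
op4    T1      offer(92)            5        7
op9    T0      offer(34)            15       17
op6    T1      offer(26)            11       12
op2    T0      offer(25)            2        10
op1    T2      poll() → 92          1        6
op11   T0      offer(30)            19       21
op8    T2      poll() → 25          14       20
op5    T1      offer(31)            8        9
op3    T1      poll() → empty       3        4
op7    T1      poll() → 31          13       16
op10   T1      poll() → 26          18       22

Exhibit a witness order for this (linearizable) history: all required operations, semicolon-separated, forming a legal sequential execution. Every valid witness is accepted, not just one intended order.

after step 1 (op3 poll() → empty): queue <>
after step 2 (op4 offer(92)): queue <92>
after step 3 (op1 poll() → 92): queue <>
after step 4 (op2 offer(25)): queue <25>
after step 5 (op5 offer(31)): queue <25,31>
after step 6 (op6 offer(26)): queue <25,31,26>
after step 7 (op8 poll() → 25): queue <31,26>
after step 8 (op7 poll() → 31): queue <26>
after step 9 (op9 offer(34)): queue <26,34>
after step 10 (op10 poll() → 26): queue <34>
after step 11 (op11 offer(30)): queue <34,30>

op3; op4; op1; op2; op5; op6; op8; op7; op9; op10; op11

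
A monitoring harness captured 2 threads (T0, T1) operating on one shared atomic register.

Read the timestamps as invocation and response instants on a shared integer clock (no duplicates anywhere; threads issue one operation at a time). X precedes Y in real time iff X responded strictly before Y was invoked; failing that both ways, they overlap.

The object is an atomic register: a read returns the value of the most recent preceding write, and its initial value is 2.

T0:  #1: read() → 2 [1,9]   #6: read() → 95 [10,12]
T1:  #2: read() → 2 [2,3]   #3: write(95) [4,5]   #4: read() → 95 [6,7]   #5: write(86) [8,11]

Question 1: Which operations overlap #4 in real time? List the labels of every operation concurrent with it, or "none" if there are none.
overlap test against #4 [6,7]: concurrent iff the interval meets 6..7
#1 [1,9]: concurrent
#2 [2,3]: before
#3 [4,5]: before
#5 [8,11]: after
#6 [10,12]: after

#1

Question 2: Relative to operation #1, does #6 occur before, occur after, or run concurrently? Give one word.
#6 spans [10,12], #1 spans [1,9]
resp(#1)=9 < inv(#6)=10

after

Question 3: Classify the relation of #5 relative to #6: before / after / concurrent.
#5 spans [8,11], #6 spans [10,12]
the intervals overlap in both directions

concurrent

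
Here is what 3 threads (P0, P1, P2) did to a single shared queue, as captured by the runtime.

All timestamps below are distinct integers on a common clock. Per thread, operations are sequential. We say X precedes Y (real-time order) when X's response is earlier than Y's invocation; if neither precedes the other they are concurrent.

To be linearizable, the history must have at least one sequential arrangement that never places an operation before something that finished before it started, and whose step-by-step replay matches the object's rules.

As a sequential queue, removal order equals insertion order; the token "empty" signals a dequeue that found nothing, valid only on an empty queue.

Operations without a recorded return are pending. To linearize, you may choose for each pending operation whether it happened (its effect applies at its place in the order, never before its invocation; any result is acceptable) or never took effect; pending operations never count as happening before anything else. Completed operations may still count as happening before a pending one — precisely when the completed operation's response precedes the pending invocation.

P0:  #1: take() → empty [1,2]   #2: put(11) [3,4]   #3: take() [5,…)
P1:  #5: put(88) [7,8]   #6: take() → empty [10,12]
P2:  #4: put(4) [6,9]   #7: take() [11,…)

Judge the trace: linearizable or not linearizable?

prefix check: 1..11 passes, 1..12 fails once #6's time-12 response joins
5 completed operations, 2 real-time-consistent orders — every queue replay fails
including or dropping the 2 pending operations (#3, #7) in any combination fails
take #1, #2, #4, #5, #6 (pending dropped): step 5 already fails, because #6 take() → empty cannot occur there
take #1, #2, #5, #4, #6 (pending dropped): step 5 already fails, because #6 take() → empty cannot occur there

not linearizable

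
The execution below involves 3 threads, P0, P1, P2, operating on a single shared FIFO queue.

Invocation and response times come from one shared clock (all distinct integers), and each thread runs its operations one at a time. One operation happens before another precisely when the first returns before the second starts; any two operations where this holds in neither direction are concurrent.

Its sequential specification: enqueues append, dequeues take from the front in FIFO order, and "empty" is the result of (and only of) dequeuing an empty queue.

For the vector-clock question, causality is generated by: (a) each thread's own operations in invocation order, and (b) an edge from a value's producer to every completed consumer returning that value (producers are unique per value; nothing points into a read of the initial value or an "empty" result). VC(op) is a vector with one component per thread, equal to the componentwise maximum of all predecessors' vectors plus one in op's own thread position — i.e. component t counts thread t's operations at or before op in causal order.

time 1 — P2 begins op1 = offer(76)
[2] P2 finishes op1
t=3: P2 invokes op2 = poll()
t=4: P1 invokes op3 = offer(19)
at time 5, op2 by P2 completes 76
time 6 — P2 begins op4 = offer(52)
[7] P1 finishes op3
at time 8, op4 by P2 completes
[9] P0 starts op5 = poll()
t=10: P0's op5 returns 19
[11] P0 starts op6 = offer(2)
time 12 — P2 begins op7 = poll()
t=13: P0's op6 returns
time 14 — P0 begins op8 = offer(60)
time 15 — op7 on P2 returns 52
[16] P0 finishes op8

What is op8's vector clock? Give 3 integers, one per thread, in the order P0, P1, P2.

(3, 1, 0)

op1, invoked 1, has no incoming edges; only P2's bump applies → (0, 0, 1)
op3, invoked 4, has no incoming edges; only P1's bump applies → (0, 1, 0)
from VC(op1)=(0, 0, 1), op2 (invoked 3) maxes components and bumps P2 → (0, 0, 2)
from VC(op3)=(0, 1, 0), op5 (invoked 9) maxes components and bumps P0 → (1, 1, 0)
from VC(op2)=(0, 0, 2), op4 (invoked 6) maxes components and bumps P2 → (0, 0, 3)
from VC(op5)=(1, 1, 0), op6 (invoked 11) maxes components and bumps P0 → (2, 1, 0)
from VC(op4)=(0, 0, 3), op7 (invoked 12) maxes components and bumps P2 → (0, 0, 4)
from VC(op6)=(2, 1, 0), op8 (invoked 14) maxes components and bumps P0 → (3, 1, 0)
target: VC(op8) = (3, 1, 0)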